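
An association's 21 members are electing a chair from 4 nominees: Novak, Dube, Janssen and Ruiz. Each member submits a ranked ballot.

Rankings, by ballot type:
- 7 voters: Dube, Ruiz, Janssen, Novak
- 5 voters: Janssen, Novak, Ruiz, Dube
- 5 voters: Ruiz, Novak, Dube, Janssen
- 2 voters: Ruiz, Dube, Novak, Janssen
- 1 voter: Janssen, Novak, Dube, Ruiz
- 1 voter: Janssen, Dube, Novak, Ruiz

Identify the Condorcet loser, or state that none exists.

Head-to-head results (21 voters):
Novak vs Dube: Novak preferred on 5+5+1 = 11 ballots; Novak wins 11–10.
Novak vs Janssen: Janssen wins 14–7.
Novak–Ruiz: Ruiz 14–7.
Dube vs Janssen: 7+5+2 = 14 for Dube, 7 for Janssen — Dube by 14–7.
Dube vs Ruiz: Dube is ranked higher on 7+1+1 = 9 ballots, Ruiz on 12. Ruiz wins 12–9.
Janssen vs Ruiz: Janssen preferred on 5+1+1 = 7 ballots; Ruiz wins 14–7.
Every candidate wins at least one matchup (Novak beats Dube; Dube beats Janssen; Janssen beats Novak; Ruiz beats Novak), so there is no Condorcet loser.

none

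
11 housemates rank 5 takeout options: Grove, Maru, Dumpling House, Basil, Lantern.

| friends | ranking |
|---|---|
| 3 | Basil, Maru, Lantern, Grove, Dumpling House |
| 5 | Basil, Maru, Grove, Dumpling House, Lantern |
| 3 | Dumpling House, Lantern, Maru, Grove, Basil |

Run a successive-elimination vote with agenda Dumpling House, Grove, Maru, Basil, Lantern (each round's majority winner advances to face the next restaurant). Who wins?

Round 1: Dumpling House vs Grove — 3–8, Grove advances.
Round 2: Grove vs Maru — 0–11, Maru advances.
Round 3: Maru vs Basil — 3–8, Basil advances.
Round 4: Basil vs Lantern — 8–3, Basil advances.
Basil survives the agenda.

Basil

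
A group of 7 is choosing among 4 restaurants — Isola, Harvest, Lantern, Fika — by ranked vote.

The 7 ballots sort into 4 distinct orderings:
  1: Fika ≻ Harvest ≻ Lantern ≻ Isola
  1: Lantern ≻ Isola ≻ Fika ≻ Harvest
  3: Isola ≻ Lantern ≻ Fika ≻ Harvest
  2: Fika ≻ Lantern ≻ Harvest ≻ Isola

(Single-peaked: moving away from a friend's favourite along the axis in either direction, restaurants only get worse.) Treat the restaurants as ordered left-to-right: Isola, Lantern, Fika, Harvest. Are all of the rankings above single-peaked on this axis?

yes

Axis positions: Isola=1, Lantern=2, Fika=3, Harvest=4.
Ballot type 1 (peak Fika at position 3): ranking walks positions 3-4-2-1, expanding outward from the peak — single-peaked.
Ballot type 2 (peak Lantern at position 2): ranking walks positions 2-1-3-4, expanding outward from the peak — single-peaked.
Ballot type 3 (peak Isola at position 1): ranking walks positions 1-2-3-4, expanding outward from the peak — single-peaked.
Ballot type 4 (peak Fika at position 3): ranking walks positions 3-2-4-1, expanding outward from the peak — single-peaked.
Every ranking is single-peaked on this axis.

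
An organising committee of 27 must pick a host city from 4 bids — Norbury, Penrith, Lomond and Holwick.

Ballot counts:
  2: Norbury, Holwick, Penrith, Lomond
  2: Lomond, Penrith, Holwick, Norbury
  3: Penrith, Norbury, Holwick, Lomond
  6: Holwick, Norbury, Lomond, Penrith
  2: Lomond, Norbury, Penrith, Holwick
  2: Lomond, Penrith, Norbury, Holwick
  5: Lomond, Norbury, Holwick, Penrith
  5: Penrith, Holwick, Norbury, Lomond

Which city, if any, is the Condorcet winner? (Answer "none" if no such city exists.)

Norbury

Pairwise majorities:
Norbury–Penrith: Norbury 15–12.
Norbury vs Lomond: Norbury, 16–11.
Norbury vs Holwick: Norbury, 14–13.
Penrith vs Lomond: Lomond, 17–10.
Penrith vs Holwick: Penrith wins 14–13.
Lomond–Holwick: Holwick 16–11.
Norbury wins every pairwise contest, so Norbury is the Condorcet winner.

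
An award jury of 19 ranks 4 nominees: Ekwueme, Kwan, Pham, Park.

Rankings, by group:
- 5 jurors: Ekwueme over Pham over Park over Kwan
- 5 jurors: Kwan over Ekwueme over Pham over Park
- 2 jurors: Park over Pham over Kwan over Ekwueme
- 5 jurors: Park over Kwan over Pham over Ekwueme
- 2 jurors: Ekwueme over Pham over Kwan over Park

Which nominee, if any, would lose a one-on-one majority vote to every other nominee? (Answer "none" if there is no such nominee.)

Pairwise majorities:
Ekwueme vs Kwan: Ekwueme preferred on 5+2 = 7 ballots; Kwan wins 12–7.
Ekwueme vs Pham: Ekwueme is ranked higher on 5+5+2 = 12 ballots, Pham on 7. Ekwueme wins 12–7.
Ekwueme vs Park: Ekwueme preferred on 5+5+2 = 12 ballots; Ekwueme wins 12–7.
Kwan vs Pham: 10 to 9, Kwan.
Kwan vs Park: Park, 12–7.
Pham–Park: Pham 12–7.
Every nominee wins at least one matchup (Ekwueme beats Pham; Kwan beats Ekwueme; Pham beats Park; Park beats Kwan), so there is no Condorcet loser.

none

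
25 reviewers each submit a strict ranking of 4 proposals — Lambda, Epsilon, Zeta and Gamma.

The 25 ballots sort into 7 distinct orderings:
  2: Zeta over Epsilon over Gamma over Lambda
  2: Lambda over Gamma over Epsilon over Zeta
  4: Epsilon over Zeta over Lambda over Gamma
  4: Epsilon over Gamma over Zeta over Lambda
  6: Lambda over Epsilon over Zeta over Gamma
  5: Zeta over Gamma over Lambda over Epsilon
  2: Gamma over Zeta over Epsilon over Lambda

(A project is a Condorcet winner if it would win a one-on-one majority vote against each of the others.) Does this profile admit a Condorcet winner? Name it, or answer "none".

Pairwise majorities:
Lambda vs Epsilon: 13 to 12, Lambda.
Lambda vs Zeta: Lambda preferred on 2+6 = 8 ballots; Zeta wins 17–8.
Lambda vs Gamma: Lambda is ranked higher on 2+4+6 = 12 ballots, Gamma on 13. Gamma wins 13–12.
Epsilon vs Zeta: Epsilon is ranked higher on 2+4+4+6 = 16 ballots, Zeta on 9. Epsilon wins 16–9.
Epsilon vs Gamma: Epsilon preferred on 2+4+4+6 = 16 ballots; Epsilon wins 16–9.
Zeta vs Gamma: Zeta preferred on 2+4+6+5 = 17 ballots; Zeta wins 17–8.
Every project loses at least once (Lambda loses to Zeta; Epsilon loses to Lambda; Zeta loses to Epsilon; Gamma loses to Epsilon). The majority relation contains the cycle Lambda → Epsilon → Zeta → Lambda, so there is no Condorcet winner.

none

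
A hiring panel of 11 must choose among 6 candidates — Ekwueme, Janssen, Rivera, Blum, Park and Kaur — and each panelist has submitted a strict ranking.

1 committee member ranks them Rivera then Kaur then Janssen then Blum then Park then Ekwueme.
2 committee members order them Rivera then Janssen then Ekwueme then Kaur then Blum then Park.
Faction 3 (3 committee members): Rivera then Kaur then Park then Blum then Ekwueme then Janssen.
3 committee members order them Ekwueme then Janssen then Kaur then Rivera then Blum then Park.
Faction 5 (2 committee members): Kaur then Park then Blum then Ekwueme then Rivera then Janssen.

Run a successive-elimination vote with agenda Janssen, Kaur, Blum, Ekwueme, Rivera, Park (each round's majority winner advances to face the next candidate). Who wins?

Round 1: Janssen vs Kaur — 5–6, Kaur advances.
Round 2: Kaur vs Blum — 11–0, Kaur advances.
Round 3: Kaur vs Ekwueme — 6–5, Kaur advances.
Round 4: Kaur vs Rivera — 5–6, Rivera advances.
Round 5: Rivera vs Park — 9–2, Rivera advances.
The agenda winner is Rivera.

Rivera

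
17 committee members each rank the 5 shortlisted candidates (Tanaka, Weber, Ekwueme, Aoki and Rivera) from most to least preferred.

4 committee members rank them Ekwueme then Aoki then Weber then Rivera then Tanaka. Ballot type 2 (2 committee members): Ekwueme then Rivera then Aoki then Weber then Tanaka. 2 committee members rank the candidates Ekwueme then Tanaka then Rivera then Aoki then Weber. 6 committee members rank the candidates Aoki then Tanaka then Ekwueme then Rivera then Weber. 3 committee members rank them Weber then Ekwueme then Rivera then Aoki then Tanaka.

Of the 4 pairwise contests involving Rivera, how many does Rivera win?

Rivera against each rival (17 committee members):
Rivera vs Tanaka: 4+2+3 = 9 for Rivera, 8 for Tanaka — Rivera by 9–8.
Rivera vs Weber: Rivera wins 10–7.
Rivera vs Ekwueme: Rivera is ranked higher on 0 ballots, Ekwueme on 17. Ekwueme wins 17–0.
Rivera–Aoki: Aoki 10–7.
Rivera beats Tanaka, Weber; loses to Ekwueme, Aoki — 2 pairwise wins.

2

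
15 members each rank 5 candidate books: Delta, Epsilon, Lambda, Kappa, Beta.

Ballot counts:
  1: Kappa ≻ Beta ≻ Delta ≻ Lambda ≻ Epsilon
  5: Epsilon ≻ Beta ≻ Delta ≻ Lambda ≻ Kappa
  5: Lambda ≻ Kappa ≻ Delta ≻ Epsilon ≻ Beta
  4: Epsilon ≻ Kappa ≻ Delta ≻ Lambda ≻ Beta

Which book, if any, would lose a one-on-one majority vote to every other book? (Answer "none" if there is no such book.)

Pairwise majorities:
Delta vs Epsilon: Epsilon wins 9–6.
Delta vs Lambda: 10 to 5, Delta.
Delta–Kappa: Kappa 10–5.
Delta vs Beta: 9 to 6, Delta.
Epsilon vs Lambda: 5+4 = 9 for Epsilon, 6 for Lambda — Epsilon by 9–6.
Epsilon vs Kappa: Epsilon wins 9–6.
Epsilon–Beta: Epsilon 14–1.
Lambda vs Kappa: Lambda preferred on 5+5 = 10 ballots; Lambda wins 10–5.
Lambda vs Beta: Lambda wins 9–6.
Kappa vs Beta: Kappa preferred on 1+5+4 = 10 ballots; Kappa wins 10–5.
Only Beta has no wins; Beta is the Condorcet loser.

Beta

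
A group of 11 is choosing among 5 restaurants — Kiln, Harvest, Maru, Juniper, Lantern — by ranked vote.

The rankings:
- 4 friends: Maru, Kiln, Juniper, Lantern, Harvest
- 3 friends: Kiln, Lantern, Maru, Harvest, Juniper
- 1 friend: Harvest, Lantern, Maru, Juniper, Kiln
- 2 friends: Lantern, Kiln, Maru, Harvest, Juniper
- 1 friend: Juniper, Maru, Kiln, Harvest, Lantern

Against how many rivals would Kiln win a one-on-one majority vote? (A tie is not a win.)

Kiln against each rival (11 friends):
Kiln vs Harvest: Kiln is ranked higher on 4+3+2+1 = 10 ballots, Harvest on 1. Kiln wins 10–1.
Kiln vs Maru: 5 to 6, Maru.
Kiln vs Juniper: Kiln wins 9–2.
Kiln vs Lantern: Kiln, 8–3.
Kiln beats Harvest, Juniper, Lantern; loses to Maru — 3 pairwise wins.

3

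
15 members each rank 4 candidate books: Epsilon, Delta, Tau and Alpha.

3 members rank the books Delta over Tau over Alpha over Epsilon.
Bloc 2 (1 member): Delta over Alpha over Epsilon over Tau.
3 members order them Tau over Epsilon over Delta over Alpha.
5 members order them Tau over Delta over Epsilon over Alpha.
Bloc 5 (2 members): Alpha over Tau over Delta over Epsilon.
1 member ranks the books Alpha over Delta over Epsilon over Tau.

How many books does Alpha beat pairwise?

Alpha against each rival (15 members):
Alpha vs Epsilon: 3+1+2+1 = 7 for Alpha, 8 for Epsilon — Epsilon by 8–7.
Alpha–Delta: Delta 12–3.
Alpha vs Tau: Tau, 11–4.
Alpha beats no one; loses to Epsilon, Delta, Tau — 0 pairwise wins.

0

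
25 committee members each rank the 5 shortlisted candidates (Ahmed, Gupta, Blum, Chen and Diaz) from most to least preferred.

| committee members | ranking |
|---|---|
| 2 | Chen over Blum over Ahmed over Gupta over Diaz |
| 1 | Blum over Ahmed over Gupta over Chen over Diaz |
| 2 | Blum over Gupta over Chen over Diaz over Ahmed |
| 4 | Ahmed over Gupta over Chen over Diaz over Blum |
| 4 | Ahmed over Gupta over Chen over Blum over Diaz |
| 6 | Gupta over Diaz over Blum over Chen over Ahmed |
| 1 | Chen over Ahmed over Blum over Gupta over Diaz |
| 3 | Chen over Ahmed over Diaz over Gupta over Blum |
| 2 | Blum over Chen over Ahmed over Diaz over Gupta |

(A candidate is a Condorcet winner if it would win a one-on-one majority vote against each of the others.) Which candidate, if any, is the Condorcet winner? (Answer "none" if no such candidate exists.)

none

Head-to-head results (25 committee members):
Ahmed vs Gupta: Ahmed preferred on 17 ballots; Ahmed wins 17–8.
Ahmed vs Blum: 12 to 13, Blum.
Ahmed vs Chen: Ahmed is ranked higher on 1+4+4 = 9 ballots, Chen on 16. Chen wins 16–9.
Ahmed vs Diaz: Ahmed preferred on 17 ballots; Ahmed wins 17–8.
Gupta vs Blum: 17 to 8, Gupta.
Gupta vs Chen: 1+2+4+4+6 = 17 for Gupta, 8 for Chen — Gupta by 17–8.
Gupta vs Diaz: 20 for Gupta, 5 for Diaz — Gupta by 20–5.
Blum vs Chen: Blum is ranked higher on 1+2+6+2 = 11 ballots, Chen on 14. Chen wins 14–11.
Blum vs Diaz: Blum is ranked higher on 2+1+2+4+1+2 = 12 ballots, Diaz on 13. Diaz wins 13–12.
Chen vs Diaz: Chen preferred on 19 ballots; Chen wins 19–6.
Each candidate drops at least one matchup (Ahmed loses to Blum; Gupta loses to Ahmed; Blum loses to Gupta; Chen loses to Gupta; Diaz loses to Ahmed); the cycle Ahmed beats Gupta beats Blum beats Ahmed rules out a Condorcet winner.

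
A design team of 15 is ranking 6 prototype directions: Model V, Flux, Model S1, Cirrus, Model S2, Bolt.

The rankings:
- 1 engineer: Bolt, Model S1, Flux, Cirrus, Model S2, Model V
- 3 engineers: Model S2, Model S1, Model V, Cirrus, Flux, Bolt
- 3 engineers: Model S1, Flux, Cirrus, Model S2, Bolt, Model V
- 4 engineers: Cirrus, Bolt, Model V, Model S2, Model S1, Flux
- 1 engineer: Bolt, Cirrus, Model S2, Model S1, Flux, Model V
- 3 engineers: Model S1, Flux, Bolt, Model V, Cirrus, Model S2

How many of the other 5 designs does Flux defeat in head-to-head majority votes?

2

Flux against each rival (15 engineers):
Flux vs Model V: Flux, 8–7.
Flux vs Model S1: Flux is ranked higher on 0 ballots, Model S1 on 15. Model S1 wins 15–0.
Flux vs Cirrus: Flux is ranked higher on 1+3+3 = 7 ballots, Cirrus on 8. Cirrus wins 8–7.
Flux vs Model S2: Flux is ranked higher on 1+3+3 = 7 ballots, Model S2 on 8. Model S2 wins 8–7.
Flux vs Bolt: Flux is ranked higher on 3+3+3 = 9 ballots, Bolt on 6. Flux wins 9–6.
Flux beats Model V, Bolt; loses to Model S1, Cirrus, Model S2 — 2 pairwise wins.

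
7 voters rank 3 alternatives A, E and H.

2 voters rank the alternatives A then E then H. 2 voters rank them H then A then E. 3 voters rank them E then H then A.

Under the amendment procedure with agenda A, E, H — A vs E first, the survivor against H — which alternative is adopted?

Round 1: A vs E — 4–3, A advances.
Round 2: A vs H — 2–5, H advances.
The agenda winner is H.

H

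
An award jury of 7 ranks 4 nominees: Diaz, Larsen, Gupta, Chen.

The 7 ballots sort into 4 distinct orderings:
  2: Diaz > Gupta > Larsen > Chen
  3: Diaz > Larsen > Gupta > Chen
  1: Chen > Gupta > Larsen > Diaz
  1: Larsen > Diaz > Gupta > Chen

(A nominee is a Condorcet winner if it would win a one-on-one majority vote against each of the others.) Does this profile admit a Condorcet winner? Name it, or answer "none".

Diaz

Head-to-head results (7 jurors):
Diaz vs Larsen: 2+3 = 5 for Diaz, 2 for Larsen — Diaz by 5–2.
Diaz vs Gupta: 6 to 1, Diaz.
Diaz vs Chen: Diaz preferred on 2+3+1 = 6 ballots; Diaz wins 6–1.
Larsen vs Gupta: 3+1 = 4 for Larsen, 3 for Gupta — Larsen by 4–3.
Larsen vs Chen: 2+3+1 = 6 for Larsen, 1 for Chen — Larsen by 6–1.
Gupta vs Chen: Gupta preferred on 2+3+1 = 6 ballots; Gupta wins 6–1.
Diaz wins every pairwise contest, so Diaz is the Condorcet winner.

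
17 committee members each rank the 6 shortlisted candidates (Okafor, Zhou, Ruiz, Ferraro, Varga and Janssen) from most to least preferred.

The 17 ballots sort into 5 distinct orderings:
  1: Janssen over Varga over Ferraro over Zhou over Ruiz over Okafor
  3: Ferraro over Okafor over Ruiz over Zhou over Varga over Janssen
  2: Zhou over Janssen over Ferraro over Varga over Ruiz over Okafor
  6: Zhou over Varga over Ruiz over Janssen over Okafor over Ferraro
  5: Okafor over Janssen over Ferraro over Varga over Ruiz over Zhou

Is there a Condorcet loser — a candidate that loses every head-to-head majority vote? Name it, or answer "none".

none

Head-to-head results (17 committee members):
Okafor vs Zhou: 8 to 9, Zhou.
Okafor vs Ruiz: 8 to 9, Ruiz.
Okafor vs Ferraro: 6+5 = 11 for Okafor, 6 for Ferraro — Okafor by 11–6.
Okafor vs Varga: Okafor is ranked higher on 3+5 = 8 ballots, Varga on 9. Varga wins 9–8.
Okafor vs Janssen: Okafor preferred on 3+5 = 8 ballots; Janssen wins 9–8.
Zhou vs Ruiz: 9 to 8, Zhou.
Zhou vs Ferraro: Ferraro, 9–8.
Zhou vs Varga: 11 to 6, Zhou.
Zhou–Janssen: Zhou 11–6.
Ruiz vs Ferraro: 6 for Ruiz, 11 for Ferraro — Ferraro by 11–6.
Ruiz vs Varga: Ruiz is ranked higher on 3 ballots, Varga on 14. Varga wins 14–3.
Ruiz vs Janssen: 3+6 = 9 for Ruiz, 8 for Janssen — Ruiz by 9–8.
Ferraro vs Varga: Ferraro preferred on 3+2+5 = 10 ballots; Ferraro wins 10–7.
Ferraro–Janssen: Janssen 14–3.
Varga–Janssen: Varga 9–8.
Each candidate has at least one pairwise win (Okafor beats Ferraro; Zhou beats Okafor; Ruiz beats Okafor; Ferraro beats Zhou; Varga beats Okafor; Janssen beats Okafor) — no Condorcet loser.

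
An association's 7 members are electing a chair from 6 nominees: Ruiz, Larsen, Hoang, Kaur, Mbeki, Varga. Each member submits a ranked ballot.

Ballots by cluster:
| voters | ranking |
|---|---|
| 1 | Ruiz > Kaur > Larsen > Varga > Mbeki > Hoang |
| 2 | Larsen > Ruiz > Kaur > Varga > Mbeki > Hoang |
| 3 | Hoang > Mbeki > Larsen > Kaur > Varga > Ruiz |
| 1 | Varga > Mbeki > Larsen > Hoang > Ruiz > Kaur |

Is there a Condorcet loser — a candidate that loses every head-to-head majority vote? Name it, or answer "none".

none

Head-to-head results (7 voters):
Ruiz vs Larsen: Larsen, 6–1.
Ruiz vs Hoang: Hoang wins 4–3.
Ruiz vs Kaur: Ruiz is ranked higher on 1+2+1 = 4 ballots, Kaur on 3. Ruiz wins 4–3.
Ruiz vs Mbeki: 1+2 = 3 for Ruiz, 4 for Mbeki — Mbeki by 4–3.
Ruiz vs Varga: Ruiz is ranked higher on 1+2 = 3 ballots, Varga on 4. Varga wins 4–3.
Larsen vs Hoang: Larsen preferred on 1+2+1 = 4 ballots; Larsen wins 4–3.
Larsen vs Kaur: Larsen, 6–1.
Larsen vs Mbeki: 1+2 = 3 for Larsen, 4 for Mbeki — Mbeki by 4–3.
Larsen vs Varga: Larsen preferred on 1+2+3 = 6 ballots; Larsen wins 6–1.
Hoang vs Kaur: Hoang wins 4–3.
Hoang vs Mbeki: Mbeki, 4–3.
Hoang vs Varga: Hoang is ranked higher on 3 ballots, Varga on 4. Varga wins 4–3.
Kaur vs Mbeki: Mbeki wins 4–3.
Kaur vs Varga: Kaur wins 6–1.
Mbeki–Varga: Varga 4–3.
Every candidate wins at least one matchup (Ruiz beats Kaur; Larsen beats Ruiz; Hoang beats Ruiz; Kaur beats Varga; Mbeki beats Ruiz; Varga beats Ruiz), so there is no Condorcet loser.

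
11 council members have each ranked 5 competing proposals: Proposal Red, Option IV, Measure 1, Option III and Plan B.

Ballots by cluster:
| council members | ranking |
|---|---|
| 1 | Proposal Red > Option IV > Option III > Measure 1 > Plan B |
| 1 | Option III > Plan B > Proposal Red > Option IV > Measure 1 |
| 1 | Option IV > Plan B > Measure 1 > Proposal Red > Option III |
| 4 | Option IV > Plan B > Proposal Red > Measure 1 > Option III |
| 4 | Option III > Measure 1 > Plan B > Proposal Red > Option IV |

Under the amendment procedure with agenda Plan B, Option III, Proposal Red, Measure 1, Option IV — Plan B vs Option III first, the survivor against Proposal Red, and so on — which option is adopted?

Round 1: Plan B vs Option III — 5–6, Option III advances.
Round 2: Option III vs Proposal Red — 5–6, Proposal Red advances.
Round 3: Proposal Red vs Measure 1 — 6–5, Proposal Red advances.
Round 4: Proposal Red vs Option IV — 6–5, Proposal Red advances.
Proposal Red survives the agenda.

Proposal Red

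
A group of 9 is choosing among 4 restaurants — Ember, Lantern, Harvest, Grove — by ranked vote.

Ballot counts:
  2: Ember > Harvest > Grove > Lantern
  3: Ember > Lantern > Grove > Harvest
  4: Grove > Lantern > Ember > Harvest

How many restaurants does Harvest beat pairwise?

0

Harvest against each rival (9 friends):
Harvest vs Ember: Ember, 9–0.
Harvest vs Lantern: Harvest is ranked higher on 2 ballots, Lantern on 7. Lantern wins 7–2.
Harvest–Grove: Grove 7–2.
Harvest beats no one; loses to Ember, Lantern, Grove — 0 pairwise wins.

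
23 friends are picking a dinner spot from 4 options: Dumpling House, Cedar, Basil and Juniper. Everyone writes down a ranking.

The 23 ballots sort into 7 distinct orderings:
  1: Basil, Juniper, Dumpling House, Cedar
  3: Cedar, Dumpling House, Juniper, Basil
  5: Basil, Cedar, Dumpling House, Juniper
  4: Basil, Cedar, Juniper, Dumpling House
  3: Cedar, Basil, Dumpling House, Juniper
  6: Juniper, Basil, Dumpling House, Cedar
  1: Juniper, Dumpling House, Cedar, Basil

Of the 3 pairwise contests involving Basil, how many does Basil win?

3

Basil against each rival (23 friends):
Basil vs Dumpling House: 1+5+4+3+6 = 19 for Basil, 4 for Dumpling House — Basil by 19–4.
Basil–Cedar: Basil 16–7.
Basil–Juniper: Basil 13–10.
Basil beats Dumpling House, Cedar, Juniper — 3 pairwise wins.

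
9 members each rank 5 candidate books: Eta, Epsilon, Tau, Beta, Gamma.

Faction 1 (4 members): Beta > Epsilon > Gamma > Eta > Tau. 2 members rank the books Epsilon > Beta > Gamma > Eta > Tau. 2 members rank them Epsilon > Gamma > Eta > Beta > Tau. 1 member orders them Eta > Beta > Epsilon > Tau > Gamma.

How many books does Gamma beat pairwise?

2

Gamma against each rival (9 members):
Gamma–Eta: Gamma 8–1.
Gamma vs Epsilon: Gamma preferred on 0 ballots; Epsilon wins 9–0.
Gamma vs Tau: Gamma, 8–1.
Gamma vs Beta: Gamma preferred on 2 ballots; Beta wins 7–2.
Gamma beats Eta, Tau; loses to Epsilon, Beta — 2 pairwise wins.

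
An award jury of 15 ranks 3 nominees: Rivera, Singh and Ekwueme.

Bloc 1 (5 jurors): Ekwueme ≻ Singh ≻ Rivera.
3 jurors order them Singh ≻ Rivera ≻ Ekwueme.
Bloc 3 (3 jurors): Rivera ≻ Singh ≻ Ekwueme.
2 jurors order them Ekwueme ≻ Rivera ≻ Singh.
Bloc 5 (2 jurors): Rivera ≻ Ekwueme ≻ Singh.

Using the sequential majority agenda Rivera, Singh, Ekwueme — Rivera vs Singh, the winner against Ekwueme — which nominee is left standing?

Round 1: Rivera vs Singh — 7–8, Singh advances.
Round 2: Singh vs Ekwueme — 6–9, Ekwueme advances.
Ekwueme survives the agenda.

Ekwueme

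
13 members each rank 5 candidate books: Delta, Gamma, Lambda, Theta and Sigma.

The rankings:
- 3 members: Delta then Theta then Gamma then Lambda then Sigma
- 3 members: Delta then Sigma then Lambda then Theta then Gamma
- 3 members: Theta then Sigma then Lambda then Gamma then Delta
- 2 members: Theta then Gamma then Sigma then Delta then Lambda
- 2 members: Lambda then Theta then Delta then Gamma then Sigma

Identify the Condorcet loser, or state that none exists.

Head-to-head results (13 members):
Delta vs Gamma: 8 to 5, Delta.
Delta vs Lambda: Delta wins 8–5.
Delta vs Theta: 6 to 7, Theta.
Delta vs Sigma: 8 to 5, Delta.
Gamma vs Lambda: Lambda, 8–5.
Gamma vs Theta: Gamma is ranked higher on 0 ballots, Theta on 13. Theta wins 13–0.
Gamma vs Sigma: 7 to 6, Gamma.
Lambda vs Theta: Theta wins 8–5.
Lambda vs Sigma: 5 to 8, Sigma.
Theta vs Sigma: Theta is ranked higher on 3+3+2+2 = 10 ballots, Sigma on 3. Theta wins 10–3.
Every book wins at least one matchup (Delta beats Gamma; Gamma beats Sigma; Lambda beats Gamma; Theta beats Delta; Sigma beats Lambda), so there is no Condorcet loser.

none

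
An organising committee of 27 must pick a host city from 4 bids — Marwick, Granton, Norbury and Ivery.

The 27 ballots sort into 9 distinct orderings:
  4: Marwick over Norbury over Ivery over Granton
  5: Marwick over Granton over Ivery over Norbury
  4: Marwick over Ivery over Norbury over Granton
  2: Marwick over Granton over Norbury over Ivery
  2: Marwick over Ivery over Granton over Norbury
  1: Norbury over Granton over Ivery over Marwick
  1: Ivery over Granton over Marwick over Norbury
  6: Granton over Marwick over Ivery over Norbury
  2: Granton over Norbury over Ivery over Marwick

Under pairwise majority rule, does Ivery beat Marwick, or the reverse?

Marwick

Ballots ranking Ivery above Marwick: 1 + 1 + 2 = 4.
Ballots ranking Marwick above Ivery: 27 − 4 = 23.
Marwick wins the head-to-head 23–4.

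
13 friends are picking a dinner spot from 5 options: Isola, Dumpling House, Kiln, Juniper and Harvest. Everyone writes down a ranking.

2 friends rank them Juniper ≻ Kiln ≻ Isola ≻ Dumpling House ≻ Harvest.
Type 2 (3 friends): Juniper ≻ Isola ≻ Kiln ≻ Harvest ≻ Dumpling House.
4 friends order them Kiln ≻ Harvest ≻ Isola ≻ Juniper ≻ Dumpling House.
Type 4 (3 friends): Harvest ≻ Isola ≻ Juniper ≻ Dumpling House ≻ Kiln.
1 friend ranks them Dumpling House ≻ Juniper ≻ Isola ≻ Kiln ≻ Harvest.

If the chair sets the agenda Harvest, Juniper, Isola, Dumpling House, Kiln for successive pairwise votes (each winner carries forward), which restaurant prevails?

Kiln

Round 1: Harvest vs Juniper — 7–6, Harvest advances.
Round 2: Harvest vs Isola — 7–6, Harvest advances.
Round 3: Harvest vs Dumpling House — 10–3, Harvest advances.
Round 4: Harvest vs Kiln — 3–10, Kiln advances.
Kiln survives the agenda.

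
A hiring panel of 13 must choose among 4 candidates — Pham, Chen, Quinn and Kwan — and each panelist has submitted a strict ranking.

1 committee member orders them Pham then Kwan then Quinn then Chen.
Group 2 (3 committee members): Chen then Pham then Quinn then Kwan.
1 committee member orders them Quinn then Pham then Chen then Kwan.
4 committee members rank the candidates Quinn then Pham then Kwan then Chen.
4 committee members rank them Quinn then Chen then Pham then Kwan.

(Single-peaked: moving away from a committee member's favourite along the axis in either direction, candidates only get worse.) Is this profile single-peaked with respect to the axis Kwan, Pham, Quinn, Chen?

no

Axis positions: Kwan=1, Pham=2, Quinn=3, Chen=4.
Group 1 (peak Pham at position 2): ranking walks positions 2-1-3-4, expanding outward from the peak — single-peaked.
Group 2: ranking walks positions 4-2-3-1; Pham is ranked above Quinn even though Quinn lies between Pham and the peak Chen on the axis — preferences dip and rise again. Not single-peaked.
Group 3 (peak Quinn at position 3): ranking walks positions 3-2-4-1, expanding outward from the peak — single-peaked.
Group 4 (peak Quinn at position 3): ranking walks positions 3-2-1-4, expanding outward from the peak — single-peaked.
Group 5 (peak Quinn at position 3): ranking walks positions 3-4-2-1, expanding outward from the peak — single-peaked.
Group 2 violates single-peakedness, so the profile is not single-peaked on this axis.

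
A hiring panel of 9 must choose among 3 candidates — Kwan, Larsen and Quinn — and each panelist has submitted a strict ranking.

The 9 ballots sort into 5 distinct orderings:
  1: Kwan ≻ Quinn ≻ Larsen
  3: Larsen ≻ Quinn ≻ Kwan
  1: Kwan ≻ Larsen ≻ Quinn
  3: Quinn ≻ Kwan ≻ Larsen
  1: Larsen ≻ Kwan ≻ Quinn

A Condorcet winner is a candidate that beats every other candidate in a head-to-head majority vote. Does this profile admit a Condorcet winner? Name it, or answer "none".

none

Check each pair by majority over 9 ballots:
Kwan vs Larsen: 1+1+3 = 5 for Kwan, 4 for Larsen — Kwan by 5–4.
Kwan vs Quinn: 1+1+1 = 3 for Kwan, 6 for Quinn — Quinn by 6–3.
Larsen vs Quinn: Larsen is ranked higher on 3+1+1 = 5 ballots, Quinn on 4. Larsen wins 5–4.
Every candidate loses at least once (Kwan loses to Quinn; Larsen loses to Kwan; Quinn loses to Larsen). The majority relation contains the cycle Kwan > Larsen > Quinn > Kwan, so there is no Condorcet winner.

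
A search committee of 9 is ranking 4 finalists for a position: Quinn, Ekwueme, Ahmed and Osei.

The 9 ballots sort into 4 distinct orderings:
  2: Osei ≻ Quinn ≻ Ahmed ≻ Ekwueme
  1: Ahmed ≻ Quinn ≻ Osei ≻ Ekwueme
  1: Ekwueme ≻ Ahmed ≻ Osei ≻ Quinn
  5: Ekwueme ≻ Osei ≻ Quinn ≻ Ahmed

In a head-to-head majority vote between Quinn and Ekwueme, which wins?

Ekwueme

Ballots ranking Quinn above Ekwueme: 2 + 1 = 3.
Ballots ranking Ekwueme above Quinn: 9 − 3 = 6.
Ekwueme wins the head-to-head 6–3.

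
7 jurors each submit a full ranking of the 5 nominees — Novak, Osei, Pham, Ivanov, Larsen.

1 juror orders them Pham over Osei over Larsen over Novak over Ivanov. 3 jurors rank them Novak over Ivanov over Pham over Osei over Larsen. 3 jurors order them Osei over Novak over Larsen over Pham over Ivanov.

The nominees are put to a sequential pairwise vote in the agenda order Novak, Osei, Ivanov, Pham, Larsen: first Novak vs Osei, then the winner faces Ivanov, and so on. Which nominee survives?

Round 1: Novak vs Osei — 3–4, Osei advances.
Round 2: Osei vs Ivanov — 4–3, Osei advances.
Round 3: Osei vs Pham — 3–4, Pham advances.
Round 4: Pham vs Larsen — 4–3, Pham advances.
Pham survives the agenda.

Pham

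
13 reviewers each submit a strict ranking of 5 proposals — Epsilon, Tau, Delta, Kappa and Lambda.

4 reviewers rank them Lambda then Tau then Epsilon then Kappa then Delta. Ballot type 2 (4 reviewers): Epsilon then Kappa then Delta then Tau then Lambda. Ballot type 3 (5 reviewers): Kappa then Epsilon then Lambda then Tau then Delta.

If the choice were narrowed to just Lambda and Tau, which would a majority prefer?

Ballots ranking Lambda above Tau: 4 + 5 = 9.
Ballots ranking Tau above Lambda: 13 − 9 = 4.
Lambda wins the head-to-head 9–4.

Lambda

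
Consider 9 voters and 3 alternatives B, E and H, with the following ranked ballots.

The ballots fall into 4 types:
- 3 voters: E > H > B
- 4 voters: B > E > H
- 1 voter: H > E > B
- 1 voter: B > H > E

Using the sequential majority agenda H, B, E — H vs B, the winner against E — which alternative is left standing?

Round 1: H vs B — 4–5, B advances.
Round 2: B vs E — 5–4, B advances.
The agenda winner is B.

B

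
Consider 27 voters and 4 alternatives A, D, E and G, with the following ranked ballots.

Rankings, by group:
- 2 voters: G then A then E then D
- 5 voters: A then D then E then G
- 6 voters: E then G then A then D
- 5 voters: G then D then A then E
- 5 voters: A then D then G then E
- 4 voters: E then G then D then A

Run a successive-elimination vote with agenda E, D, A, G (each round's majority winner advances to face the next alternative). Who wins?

G

Round 1: E vs D — 12–15, D advances.
Round 2: D vs A — 9–18, A advances.
Round 3: A vs G — 10–17, G advances.
G survives the agenda.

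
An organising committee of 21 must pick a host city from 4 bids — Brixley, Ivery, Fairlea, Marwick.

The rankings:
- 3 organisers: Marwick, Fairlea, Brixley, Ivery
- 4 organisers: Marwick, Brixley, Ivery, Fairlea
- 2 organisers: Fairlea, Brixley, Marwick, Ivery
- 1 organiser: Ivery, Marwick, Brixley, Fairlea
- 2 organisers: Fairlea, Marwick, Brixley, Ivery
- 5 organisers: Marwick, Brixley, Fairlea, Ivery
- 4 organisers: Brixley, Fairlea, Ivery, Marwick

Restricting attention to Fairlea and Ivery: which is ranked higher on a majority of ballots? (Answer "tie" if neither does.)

Ballots ranking Fairlea above Ivery: 3 + 2 + 2 + 5 + 4 = 16.
Ballots ranking Ivery above Fairlea: 21 − 16 = 5.
Fairlea wins the head-to-head 16–5.

Fairlea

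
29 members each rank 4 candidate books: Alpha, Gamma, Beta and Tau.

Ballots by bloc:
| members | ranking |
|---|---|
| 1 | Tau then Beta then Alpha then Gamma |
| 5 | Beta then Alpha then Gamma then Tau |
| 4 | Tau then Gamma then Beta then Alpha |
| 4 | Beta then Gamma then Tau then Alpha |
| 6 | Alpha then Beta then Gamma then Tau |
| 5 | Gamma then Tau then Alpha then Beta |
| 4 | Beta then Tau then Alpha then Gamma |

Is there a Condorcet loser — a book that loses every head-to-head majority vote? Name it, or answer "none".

Head-to-head results (29 members):
Alpha vs Gamma: 1+5+6+4 = 16 for Alpha, 13 for Gamma — Alpha by 16–13.
Alpha vs Beta: Beta, 18–11.
Alpha vs Tau: Tau wins 18–11.
Gamma vs Beta: Gamma is ranked higher on 4+5 = 9 ballots, Beta on 20. Beta wins 20–9.
Gamma–Tau: Gamma 20–9.
Beta vs Tau: 5+4+6+4 = 19 for Beta, 10 for Tau — Beta by 19–10.
Each book has at least one pairwise win (Alpha beats Gamma; Gamma beats Tau; Beta beats Alpha; Tau beats Alpha) — no Condorcet loser.

none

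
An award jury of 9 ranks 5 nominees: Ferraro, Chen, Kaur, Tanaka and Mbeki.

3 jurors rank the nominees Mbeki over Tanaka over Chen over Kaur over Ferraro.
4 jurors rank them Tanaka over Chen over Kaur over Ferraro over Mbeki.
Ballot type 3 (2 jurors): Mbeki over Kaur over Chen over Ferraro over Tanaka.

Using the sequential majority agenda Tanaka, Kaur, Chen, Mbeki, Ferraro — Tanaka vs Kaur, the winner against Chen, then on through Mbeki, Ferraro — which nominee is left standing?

Round 1: Tanaka vs Kaur — 7–2, Tanaka advances.
Round 2: Tanaka vs Chen — 7–2, Tanaka advances.
Round 3: Tanaka vs Mbeki — 4–5, Mbeki advances.
Round 4: Mbeki vs Ferraro — 5–4, Mbeki advances.
The agenda winner is Mbeki.

Mbeki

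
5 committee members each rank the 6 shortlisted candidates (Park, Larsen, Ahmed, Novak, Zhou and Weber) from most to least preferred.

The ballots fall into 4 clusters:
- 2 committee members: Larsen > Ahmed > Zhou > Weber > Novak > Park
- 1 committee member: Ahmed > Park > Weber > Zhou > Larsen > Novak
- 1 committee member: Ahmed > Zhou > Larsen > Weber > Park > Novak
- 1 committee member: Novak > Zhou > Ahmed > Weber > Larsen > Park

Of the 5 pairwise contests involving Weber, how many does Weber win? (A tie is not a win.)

Weber against each rival (5 committee members):
Weber vs Park: Weber is ranked higher on 2+1+1 = 4 ballots, Park on 1. Weber wins 4–1.
Weber vs Larsen: Weber preferred on 1+1 = 2 ballots; Larsen wins 3–2.
Weber vs Ahmed: 0 to 5, Ahmed.
Weber vs Novak: Weber wins 4–1.
Weber vs Zhou: Zhou wins 4–1.
Weber beats Park, Novak; loses to Larsen, Ahmed, Zhou — 2 pairwise wins.

2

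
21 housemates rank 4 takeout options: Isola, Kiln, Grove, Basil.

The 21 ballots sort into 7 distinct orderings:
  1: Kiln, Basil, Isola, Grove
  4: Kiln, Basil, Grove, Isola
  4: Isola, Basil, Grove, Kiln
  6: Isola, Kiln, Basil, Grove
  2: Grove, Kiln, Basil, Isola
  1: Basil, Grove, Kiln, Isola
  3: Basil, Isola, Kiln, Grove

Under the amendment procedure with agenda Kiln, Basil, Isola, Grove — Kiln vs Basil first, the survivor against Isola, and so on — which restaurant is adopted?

Isola

Round 1: Kiln vs Basil — 13–8, Kiln advances.
Round 2: Kiln vs Isola — 8–13, Isola advances.
Round 3: Isola vs Grove — 14–7, Isola advances.
Isola survives the agenda.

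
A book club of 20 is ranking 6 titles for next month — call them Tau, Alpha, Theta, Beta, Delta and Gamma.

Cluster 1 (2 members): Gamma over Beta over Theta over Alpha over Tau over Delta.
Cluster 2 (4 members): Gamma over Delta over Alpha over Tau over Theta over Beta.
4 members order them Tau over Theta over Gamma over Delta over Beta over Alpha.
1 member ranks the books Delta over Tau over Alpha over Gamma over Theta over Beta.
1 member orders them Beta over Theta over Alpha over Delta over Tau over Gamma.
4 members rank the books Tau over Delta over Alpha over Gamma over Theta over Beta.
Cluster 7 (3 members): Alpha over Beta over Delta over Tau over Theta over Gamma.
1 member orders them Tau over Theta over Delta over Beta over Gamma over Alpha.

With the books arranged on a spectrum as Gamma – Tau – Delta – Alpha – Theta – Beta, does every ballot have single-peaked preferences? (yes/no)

no

Axis positions: Gamma=1, Tau=2, Delta=3, Alpha=4, Theta=5, Beta=6.
Cluster 1: ranking walks positions 1-6-5-4-2-3; Beta is ranked above Tau even though Tau lies between Beta and the peak Gamma on the axis — preferences dip and rise again. Not single-peaked.
Cluster 2: ranking walks positions 1-3-4-2-5-6; Delta is ranked above Tau even though Tau lies between Delta and the peak Gamma on the axis — preferences dip and rise again. Not single-peaked.
Cluster 3: ranking walks positions 2-5-1-3-6-4; Theta is ranked above Delta even though Delta lies between Theta and the peak Tau on the axis — preferences dip and rise again. Not single-peaked.
Cluster 4 (peak Delta at position 3): ranking walks positions 3-2-4-1-5-6, expanding outward from the peak — single-peaked.
Cluster 5 (peak Beta at position 6): ranking walks positions 6-5-4-3-2-1, expanding outward from the peak — single-peaked.
Cluster 6 (peak Tau at position 2): ranking walks positions 2-3-4-1-5-6, expanding outward from the peak — single-peaked.
Cluster 7: ranking walks positions 4-6-3-2-5-1; Beta is ranked above Theta even though Theta lies between Beta and the peak Alpha on the axis — preferences dip and rise again. Not single-peaked.
Cluster 8: ranking walks positions 2-5-3-6-1-4; Theta is ranked above Delta even though Delta lies between Theta and the peak Tau on the axis — preferences dip and rise again. Not single-peaked.
Cluster 1 violates single-peakedness, so the profile is not single-peaked on this axis.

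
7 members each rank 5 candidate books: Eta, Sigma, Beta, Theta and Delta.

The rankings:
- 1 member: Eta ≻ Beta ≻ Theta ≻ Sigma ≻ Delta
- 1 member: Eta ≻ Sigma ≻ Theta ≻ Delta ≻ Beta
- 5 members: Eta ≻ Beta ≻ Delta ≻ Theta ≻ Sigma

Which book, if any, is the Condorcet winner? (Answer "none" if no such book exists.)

Check each pair by majority over 7 ballots:
Eta–Sigma: Eta 7–0.
Eta vs Beta: Eta, 7–0.
Eta vs Theta: Eta, 7–0.
Eta vs Delta: Eta wins 7–0.
Sigma vs Beta: Beta wins 6–1.
Sigma–Theta: Theta 6–1.
Sigma–Delta: Delta 5–2.
Beta vs Theta: Beta, 6–1.
Beta vs Delta: Beta, 6–1.
Theta vs Delta: Delta, 5–2.
Eta wins every pairwise contest, so Eta is the Condorcet winner.

Eta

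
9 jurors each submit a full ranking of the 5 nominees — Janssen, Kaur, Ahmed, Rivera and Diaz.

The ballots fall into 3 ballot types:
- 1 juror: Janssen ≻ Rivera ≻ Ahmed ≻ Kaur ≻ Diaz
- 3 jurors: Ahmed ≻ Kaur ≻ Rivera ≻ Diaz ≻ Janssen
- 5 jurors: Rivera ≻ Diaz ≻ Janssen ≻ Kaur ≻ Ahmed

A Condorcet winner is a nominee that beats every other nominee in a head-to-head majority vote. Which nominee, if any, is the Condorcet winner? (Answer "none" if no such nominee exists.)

Rivera

Head-to-head results (9 jurors):
Janssen vs Kaur: Janssen is ranked higher on 1+5 = 6 ballots, Kaur on 3. Janssen wins 6–3.
Janssen vs Ahmed: Janssen preferred on 1+5 = 6 ballots; Janssen wins 6–3.
Janssen vs Rivera: Janssen preferred on 1 ballot; Rivera wins 8–1.
Janssen vs Diaz: Janssen preferred on 1 ballot; Diaz wins 8–1.
Kaur vs Ahmed: Kaur preferred on 5 ballots; Kaur wins 5–4.
Kaur vs Rivera: 3 to 6, Rivera.
Kaur vs Diaz: 1+3 = 4 for Kaur, 5 for Diaz — Diaz by 5–4.
Ahmed vs Rivera: Ahmed preferred on 3 ballots; Rivera wins 6–3.
Ahmed vs Diaz: 4 to 5, Diaz.
Rivera vs Diaz: 9 to 0, Rivera.
Rivera beats each of Janssen, Kaur, Ahmed, Diaz — Rivera is the Condorcet winner.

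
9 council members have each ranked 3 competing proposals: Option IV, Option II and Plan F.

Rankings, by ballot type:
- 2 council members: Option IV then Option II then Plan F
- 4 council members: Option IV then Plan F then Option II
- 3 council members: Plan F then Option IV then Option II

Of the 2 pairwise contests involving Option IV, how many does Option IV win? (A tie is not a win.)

2

Option IV against each rival (9 council members):
Option IV vs Option II: 9 to 0, Option IV.
Option IV vs Plan F: 6 to 3, Option IV.
Option IV beats Option II, Plan F — 2 pairwise wins.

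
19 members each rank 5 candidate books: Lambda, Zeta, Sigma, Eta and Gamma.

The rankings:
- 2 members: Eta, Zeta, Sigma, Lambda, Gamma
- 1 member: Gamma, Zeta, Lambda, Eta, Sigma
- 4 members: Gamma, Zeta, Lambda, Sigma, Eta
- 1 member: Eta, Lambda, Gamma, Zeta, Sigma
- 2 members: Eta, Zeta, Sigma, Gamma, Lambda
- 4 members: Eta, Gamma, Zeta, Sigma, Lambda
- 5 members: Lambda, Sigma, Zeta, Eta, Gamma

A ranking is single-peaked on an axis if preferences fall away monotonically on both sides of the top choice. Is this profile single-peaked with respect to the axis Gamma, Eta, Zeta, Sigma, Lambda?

Axis positions: Gamma=1, Eta=2, Zeta=3, Sigma=4, Lambda=5.
Type 1 (peak Eta at position 2): ranking walks positions 2-3-4-5-1, expanding outward from the peak — single-peaked.
Type 2: ranking walks positions 1-3-5-2-4; Zeta is ranked above Eta even though Eta lies between Zeta and the peak Gamma on the axis — preferences dip and rise again. Not single-peaked.
Type 3: ranking walks positions 1-3-5-4-2; Zeta is ranked above Eta even though Eta lies between Zeta and the peak Gamma on the axis — preferences dip and rise again. Not single-peaked.
Type 4: ranking walks positions 2-5-1-3-4; Lambda is ranked above Zeta even though Zeta lies between Lambda and the peak Eta on the axis — preferences dip and rise again. Not single-peaked.
Type 5 (peak Eta at position 2): ranking walks positions 2-3-4-1-5, expanding outward from the peak — single-peaked.
Type 6 (peak Eta at position 2): ranking walks positions 2-1-3-4-5, expanding outward from the peak — single-peaked.
Type 7 (peak Lambda at position 5): ranking walks positions 5-4-3-2-1, expanding outward from the peak — single-peaked.
Type 2 violates single-peakedness, so the profile is not single-peaked on this axis.

no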